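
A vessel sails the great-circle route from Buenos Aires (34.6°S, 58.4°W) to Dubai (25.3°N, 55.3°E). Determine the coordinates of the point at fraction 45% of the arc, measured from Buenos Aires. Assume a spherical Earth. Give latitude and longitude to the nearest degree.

Convert each endpoint to a unit vector on the sphere (x = cos φ cos λ, y = cos φ sin λ, z = sin φ).
The central angle between the endpoints is δ = arccos(p₁·p₂) ≈ 2.143 rad (122.8°).
Interpolate at f = 0.45 with slerp weights a = sin((1−f)δ)/sin δ ≈ 1.100, b = sin(fδ)/sin δ ≈ 0.978.
p = a·p₁ + b·p₂ ≈ (0.977, -0.044, -0.207); φ = arcsin(p_z) ≈ -11.92°, λ = atan2(p_y, p_x) ≈ -2.59°.

≈ (12°S, 3°W)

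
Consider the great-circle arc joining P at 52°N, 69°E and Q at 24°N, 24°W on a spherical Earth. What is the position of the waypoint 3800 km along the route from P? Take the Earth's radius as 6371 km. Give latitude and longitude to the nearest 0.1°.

Convert each endpoint to a unit vector on the sphere (x = cos φ cos λ, y = cos φ sin λ, z = sin φ).
The central angle between the endpoints is δ = arccos(p₁·p₂) ≈ 1.275 rad (73.1°). The total great-circle distance is δ·R ≈ 1.275 × 6371 ≈ 8126 km, so the target fraction is f = 3800/8126 ≈ 0.468.
Interpolate at f ≈ 0.468 with slerp weights a = sin((1−f)δ)/sin δ ≈ 0.656, b = sin(fδ)/sin δ ≈ 0.587.
p = a·p₁ + b·p₂ ≈ (0.635, 0.159, 0.756); φ = arcsin(p_z) ≈ 49.12°, λ = atan2(p_y, p_x) ≈ 14.07°.

≈ 49.1°N, 14.1°E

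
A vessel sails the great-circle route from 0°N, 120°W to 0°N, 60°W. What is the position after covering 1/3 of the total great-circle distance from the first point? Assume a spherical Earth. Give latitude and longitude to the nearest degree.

Write both endpoints as unit vectors p₁, p₂ with components (cos φ cos λ, cos φ sin λ, sin φ).
The central angle between the endpoints is δ = arccos(p₁·p₂) ≈ 1.047 rad (60.0°).
Interpolate at f = 1/3 with slerp weights a = sin((1−f)δ)/sin δ ≈ 0.742, b = sin(fδ)/sin δ ≈ 0.395.
p = a·p₁ + b·p₂ ≈ (-0.174, -0.985, 0.000); φ = arcsin(p_z) ≈ 0.00°, λ = atan2(p_y, p_x) ≈ -100.00°.

≈ 0°N, 100°W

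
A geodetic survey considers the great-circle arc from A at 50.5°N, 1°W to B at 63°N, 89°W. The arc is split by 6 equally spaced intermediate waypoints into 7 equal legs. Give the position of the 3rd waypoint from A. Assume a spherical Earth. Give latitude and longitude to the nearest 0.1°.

Convert each endpoint to a unit vector on the sphere (x = cos φ cos λ, y = cos φ sin λ, z = sin φ).
The central angle between the endpoints is δ = arccos(p₁·p₂) ≈ 0.799 rad (45.8°).
Interpolate at f = 3/7 with slerp weights a = sin((1−f)δ)/sin δ ≈ 0.615, b = sin(fδ)/sin δ ≈ 0.469.
p = a·p₁ + b·p₂ ≈ (0.395, -0.219, 0.892); φ = arcsin(p_z) ≈ 63.14°, λ = atan2(p_y, p_x) ≈ -29.06°.

≈ 63.1°N, 29.1°W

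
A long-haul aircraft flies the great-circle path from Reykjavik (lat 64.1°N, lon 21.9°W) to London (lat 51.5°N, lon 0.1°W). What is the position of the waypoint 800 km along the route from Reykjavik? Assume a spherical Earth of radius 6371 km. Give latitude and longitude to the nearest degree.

≈ lat 59°N, lon 11°W

The haversine formula gives a central angle δ ≈ 0.296 rad (17.0°) between the endpoints. The total great-circle distance is δ·R ≈ 0.296 × 6371 ≈ 1887 km, so the target fraction is f = 800/1887 ≈ 0.424.
Interpolate at f ≈ 0.424 with slerp weights a = sin((1−f)δ)/sin δ ≈ 0.582, b = sin(fδ)/sin δ ≈ 0.429.
p = a·p₁ + b·p₂ ≈ (0.503, -0.095, 0.859); φ = arcsin(p_z) ≈ 59.21°, λ = atan2(p_y, p_x) ≈ -10.72°.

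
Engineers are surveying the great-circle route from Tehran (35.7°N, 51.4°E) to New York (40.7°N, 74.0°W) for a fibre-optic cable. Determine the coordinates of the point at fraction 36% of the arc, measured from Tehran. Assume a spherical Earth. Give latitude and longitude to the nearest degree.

Convert each endpoint to a unit vector on the sphere (x = cos φ cos λ, y = cos φ sin λ, z = sin φ).
The central angle between the endpoints is δ = arccos(p₁·p₂) ≈ 1.547 rad (88.6°).
Interpolate at f = 0.36 with slerp weights a = sin((1−f)δ)/sin δ ≈ 0.836, b = sin(fδ)/sin δ ≈ 0.529.
p = a·p₁ + b·p₂ ≈ (0.534, 0.145, 0.833); φ = arcsin(p_z) ≈ 56.38°, λ = atan2(p_y, p_x) ≈ 15.23°.

≈ 56°N, 15°E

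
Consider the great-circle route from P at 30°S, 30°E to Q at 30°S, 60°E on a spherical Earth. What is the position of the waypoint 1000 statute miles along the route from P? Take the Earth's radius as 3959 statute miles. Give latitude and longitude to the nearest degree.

Write both endpoints as unit vectors p₁, p₂ with components (cos φ cos λ, cos φ sin λ, sin φ).
The central angle between the endpoints is δ = arccos(p₁·p₂) ≈ 0.452 rad (25.9°). The total great-circle distance is δ·R ≈ 0.452 × 3959 ≈ 1790 mi, so the target fraction is f = 1000/1790 ≈ 0.559.
Interpolate at f ≈ 0.559 with slerp weights a = sin((1−f)δ)/sin δ ≈ 0.454, b = sin(fδ)/sin δ ≈ 0.572.
p = a·p₁ + b·p₂ ≈ (0.588, 0.625, -0.513); φ = arcsin(p_z) ≈ -30.86°, λ = atan2(p_y, p_x) ≈ 46.77°.

≈ 31°S, 47°E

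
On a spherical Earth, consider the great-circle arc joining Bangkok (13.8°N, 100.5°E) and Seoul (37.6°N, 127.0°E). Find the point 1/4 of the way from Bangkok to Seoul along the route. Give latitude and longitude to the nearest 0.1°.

The haversine formula gives a central angle δ ≈ 0.584 rad (33.5°) between the endpoints.
Interpolate at f = 1/4 with slerp weights a = sin((1−f)δ)/sin δ ≈ 0.769, b = sin(fδ)/sin δ ≈ 0.264.
p = a·p₁ + b·p₂ ≈ (-0.262, 0.902, 0.344); φ = arcsin(p_z) ≈ 20.15°, λ = atan2(p_y, p_x) ≈ 106.20°.

≈ 20.2°N, 106.2°E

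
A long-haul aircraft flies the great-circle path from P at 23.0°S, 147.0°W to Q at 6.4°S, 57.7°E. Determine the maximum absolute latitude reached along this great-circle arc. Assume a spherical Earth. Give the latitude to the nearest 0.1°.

≈ 51.7°S

The great circle lies in the plane with unit normal n̂ = (p₁ × p₂)/|p₁ × p₂|.
Here n̂_z ≈ -0.620; the vertex latitude is φ_max = arccos|n̂_z| ≈ 51.7°.
Check via Clairaut: cos φ_max = |cos φ₁| · sin C = cos(23.0°)·sin(137.6°) ≈ 0.620, again giving ≈ 51.7°.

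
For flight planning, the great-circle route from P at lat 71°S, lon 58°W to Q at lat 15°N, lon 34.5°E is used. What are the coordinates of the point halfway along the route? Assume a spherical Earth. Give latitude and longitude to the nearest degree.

≈ lat 34°S, lon 16°E

Convert each endpoint to a unit vector on the sphere (x = cos φ cos λ, y = cos φ sin λ, z = sin φ).
The central angle between the endpoints is δ = arccos(p₁·p₂) ≈ 1.832 rad (105.0°).
Interpolate at f = 1/2 with slerp weights a = sin((1−f)δ)/sin δ ≈ 0.821, b = sin(fδ)/sin δ ≈ 0.821.
p = a·p₁ + b·p₂ ≈ (0.795, 0.223, -0.564); φ = arcsin(p_z) ≈ -34.32°, λ = atan2(p_y, p_x) ≈ 15.63°.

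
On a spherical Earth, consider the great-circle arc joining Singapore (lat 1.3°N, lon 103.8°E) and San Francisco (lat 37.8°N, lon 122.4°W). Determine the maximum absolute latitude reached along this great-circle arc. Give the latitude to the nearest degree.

The great circle lies in the plane with unit normal n̂ = (p₁ × p₂)/|p₁ × p₂|.
Here n̂_z ≈ +0.674; the vertex latitude is φ_max = arccos|n̂_z| ≈ 47.6°.
Check via Clairaut: cos φ_max = |cos φ₁| · sin C = cos(1.3°)·sin(42.4°) ≈ 0.674, again giving ≈ 47.6°.

≈ 48°N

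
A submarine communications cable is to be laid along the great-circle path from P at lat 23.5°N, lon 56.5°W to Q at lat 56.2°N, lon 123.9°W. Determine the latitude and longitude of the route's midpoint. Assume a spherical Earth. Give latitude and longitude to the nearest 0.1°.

Convert each endpoint to a unit vector on the sphere (x = cos φ cos λ, y = cos φ sin λ, z = sin φ).
The central angle between the endpoints is δ = arccos(p₁·p₂) ≈ 1.015 rad (58.2°).
Interpolate at f = 1/2 with slerp weights a = sin((1−f)δ)/sin δ ≈ 0.572, b = sin(fδ)/sin δ ≈ 0.572.
p = a·p₁ + b·p₂ ≈ (0.112, -0.702, 0.704); φ = arcsin(p_z) ≈ 44.72°, λ = atan2(p_y, p_x) ≈ -80.93°.

≈ lat 44.7°N, lon 80.9°W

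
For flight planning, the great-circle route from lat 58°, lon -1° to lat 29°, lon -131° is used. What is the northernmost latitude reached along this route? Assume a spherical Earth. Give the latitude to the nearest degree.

The great circle lies in the plane with unit normal n̂ = (p₁ × p₂)/|p₁ × p₂|.
Here n̂_z ≈ -0.357; the vertex latitude is φ_max = arccos|n̂_z| ≈ 69.1°.
Check via Clairaut: cos φ_max = |cos φ₁| · sin C = cos(58.0°)·sin(42.4°) ≈ 0.357, again giving ≈ 69.1°.

≈ 69°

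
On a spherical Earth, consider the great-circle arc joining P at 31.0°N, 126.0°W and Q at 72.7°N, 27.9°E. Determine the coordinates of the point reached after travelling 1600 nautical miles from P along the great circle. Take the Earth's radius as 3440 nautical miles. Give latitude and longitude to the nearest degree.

≈ 57°N, 120°W

Convert each endpoint to a unit vector on the sphere (x = cos φ cos λ, y = cos φ sin λ, z = sin φ).
The central angle between the endpoints is δ = arccos(p₁·p₂) ≈ 1.305 rad (74.8°). The total great-circle distance is δ·R ≈ 1.305 × 3440 ≈ 4489 nmi, so the target fraction is f = 1600/4489 ≈ 0.356.
Interpolate at f ≈ 0.356 with slerp weights a = sin((1−f)δ)/sin δ ≈ 0.772, b = sin(fδ)/sin δ ≈ 0.465.
p = a·p₁ + b·p₂ ≈ (-0.267, -0.470, 0.841); φ = arcsin(p_z) ≈ 57.27°, λ = atan2(p_y, p_x) ≈ -119.54°.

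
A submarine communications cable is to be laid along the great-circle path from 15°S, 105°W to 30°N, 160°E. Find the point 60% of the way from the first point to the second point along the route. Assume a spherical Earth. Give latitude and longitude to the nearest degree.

≈ 16°N, 158°W

Write both endpoints as unit vectors p₁, p₂ with components (cos φ cos λ, cos φ sin λ, sin φ).
The central angle between the endpoints is δ = arccos(p₁·p₂) ≈ 1.775 rad (101.7°).
Interpolate at f = 0.60 with slerp weights a = sin((1−f)δ)/sin δ ≈ 0.665, b = sin(fδ)/sin δ ≈ 0.893.
p = a·p₁ + b·p₂ ≈ (-0.893, -0.356, 0.274); φ = arcsin(p_z) ≈ 15.92°, λ = atan2(p_y, p_x) ≈ -158.25°.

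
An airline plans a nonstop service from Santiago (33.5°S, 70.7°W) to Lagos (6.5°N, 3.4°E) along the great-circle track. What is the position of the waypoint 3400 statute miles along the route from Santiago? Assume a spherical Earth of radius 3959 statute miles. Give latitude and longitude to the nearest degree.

Convert each endpoint to a unit vector on the sphere (x = cos φ cos λ, y = cos φ sin λ, z = sin φ).
The central angle between the endpoints is δ = arccos(p₁·p₂) ≈ 1.406 rad (80.5°). The total great-circle distance is δ·R ≈ 1.406 × 3959 ≈ 5565 mi, so the target fraction is f = 3400/5565 ≈ 0.611.
Interpolate at f ≈ 0.611 with slerp weights a = sin((1−f)δ)/sin δ ≈ 0.527, b = sin(fδ)/sin δ ≈ 0.768.
p = a·p₁ + b·p₂ ≈ (0.907, -0.370, -0.204); φ = arcsin(p_z) ≈ -11.77°, λ = atan2(p_y, p_x) ≈ -22.18°.

≈ 12°S, 22°W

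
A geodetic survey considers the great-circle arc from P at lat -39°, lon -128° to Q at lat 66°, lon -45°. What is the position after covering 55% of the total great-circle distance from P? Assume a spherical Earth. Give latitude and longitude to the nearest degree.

From cos δ = sin φ₁ sin φ₂ + cos φ₁ cos φ₂ cos Δλ, the central angle is δ ≈ 2.137 rad (122.4°).
Interpolate at f = 0.55 with slerp weights a = sin((1−f)δ)/sin δ ≈ 0.972, b = sin(fδ)/sin δ ≈ 1.093.
p = a·p₁ + b·p₂ ≈ (-0.150, -0.910, 0.387); φ = arcsin(p_z) ≈ 22.79°, λ = atan2(p_y, p_x) ≈ -99.39°.

≈ lat 23°, lon -99°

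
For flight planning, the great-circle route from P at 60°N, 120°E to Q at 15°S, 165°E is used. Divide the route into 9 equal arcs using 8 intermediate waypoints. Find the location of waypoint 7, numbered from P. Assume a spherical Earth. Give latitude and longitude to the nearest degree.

≈ 2°N, 159°E

Write both endpoints as unit vectors p₁, p₂ with components (cos φ cos λ, cos φ sin λ, sin φ).
The central angle between the endpoints is δ = arccos(p₁·p₂) ≈ 1.453 rad (83.3°).
Interpolate at f = 7/9 with slerp weights a = sin((1−f)δ)/sin δ ≈ 0.320, b = sin(fδ)/sin δ ≈ 0.911.
p = a·p₁ + b·p₂ ≈ (-0.930, 0.366, 0.041); φ = arcsin(p_z) ≈ 2.35°, λ = atan2(p_y, p_x) ≈ 158.51°.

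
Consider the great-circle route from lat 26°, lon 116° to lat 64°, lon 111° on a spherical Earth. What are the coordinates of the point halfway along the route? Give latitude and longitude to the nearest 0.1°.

≈ lat 45.0°, lon 114.4°

Convert each endpoint to a unit vector on the sphere (x = cos φ cos λ, y = cos φ sin λ, z = sin φ).
The central angle between the endpoints is δ = arccos(p₁·p₂) ≈ 0.666 rad (38.1°).
Interpolate at f = 1/2 with slerp weights a = sin((1−f)δ)/sin δ ≈ 0.529, b = sin(fδ)/sin δ ≈ 0.529.
p = a·p₁ + b·p₂ ≈ (-0.292, 0.644, 0.707); φ = arcsin(p_z) ≈ 45.02°, λ = atan2(p_y, p_x) ≈ 114.36°.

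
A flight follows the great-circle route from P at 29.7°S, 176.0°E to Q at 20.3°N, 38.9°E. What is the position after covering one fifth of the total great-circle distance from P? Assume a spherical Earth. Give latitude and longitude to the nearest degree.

≈ 28°S, 144°E

Write both endpoints as unit vectors p₁, p₂ with components (cos φ cos λ, cos φ sin λ, sin φ).
The central angle between the endpoints is δ = arccos(p₁·p₂) ≈ 2.448 rad (140.2°).
Interpolate at f = 1/5 with slerp weights a = sin((1−f)δ)/sin δ ≈ 1.448, b = sin(fδ)/sin δ ≈ 0.735.
p = a·p₁ + b·p₂ ≈ (-0.718, 0.521, -0.462); φ = arcsin(p_z) ≈ -27.53°, λ = atan2(p_y, p_x) ≈ 144.05°.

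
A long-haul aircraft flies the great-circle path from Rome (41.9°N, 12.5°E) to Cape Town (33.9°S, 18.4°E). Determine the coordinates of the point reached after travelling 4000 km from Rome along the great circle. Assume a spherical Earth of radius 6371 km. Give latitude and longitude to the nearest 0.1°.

≈ (6.0°N, 15.5°E)

From cos δ = sin φ₁ sin φ₂ + cos φ₁ cos φ₂ cos Δλ, the central angle is δ ≈ 1.326 rad (76.0°). The total great-circle distance is δ·R ≈ 1.326 × 6371 ≈ 8450 km, so the target fraction is f = 4000/8450 ≈ 0.473.
Interpolate at f ≈ 0.473 with slerp weights a = sin((1−f)δ)/sin δ ≈ 0.663, b = sin(fδ)/sin δ ≈ 0.605.
p = a·p₁ + b·p₂ ≈ (0.958, 0.265, 0.105); φ = arcsin(p_z) ≈ 6.02°, λ = atan2(p_y, p_x) ≈ 15.48°.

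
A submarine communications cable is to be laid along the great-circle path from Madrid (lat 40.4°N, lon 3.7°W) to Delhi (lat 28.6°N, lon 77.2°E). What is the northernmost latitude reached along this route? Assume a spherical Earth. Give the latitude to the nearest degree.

The great circle lies in the plane with unit normal n̂ = (p₁ × p₂)/|p₁ × p₂|.
Here n̂_z ≈ +0.726; the vertex latitude is φ_max = arccos|n̂_z| ≈ 43.4°.
Check via Clairaut: cos φ_max = |cos φ₁| · sin C = cos(40.4°)·sin(72.4°) ≈ 0.726, again giving ≈ 43.4°.

≈ 43°N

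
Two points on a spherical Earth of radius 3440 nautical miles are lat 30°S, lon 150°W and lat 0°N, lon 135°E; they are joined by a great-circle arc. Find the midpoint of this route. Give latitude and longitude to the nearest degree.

From cos δ = sin φ₁ sin φ₂ + cos φ₁ cos φ₂ cos Δλ, the central angle is δ ≈ 1.345 rad (77.0°).
Interpolate at f = 1/2 with slerp weights a = sin((1−f)δ)/sin δ ≈ 0.639, b = sin(fδ)/sin δ ≈ 0.639.
p = a·p₁ + b·p₂ ≈ (-0.931, 0.175, -0.320); φ = arcsin(p_z) ≈ -18.64°, λ = atan2(p_y, p_x) ≈ 169.35°.

≈ lat 19°S, lon 169°E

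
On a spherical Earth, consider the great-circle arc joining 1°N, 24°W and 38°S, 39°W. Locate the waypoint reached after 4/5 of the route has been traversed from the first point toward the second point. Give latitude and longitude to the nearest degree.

Convert each endpoint to a unit vector on the sphere (x = cos φ cos λ, y = cos φ sin λ, z = sin φ).
The central angle between the endpoints is δ = arccos(p₁·p₂) ≈ 0.722 rad (41.4°).
Interpolate at f = 4/5 with slerp weights a = sin((1−f)δ)/sin δ ≈ 0.218, b = sin(fδ)/sin δ ≈ 0.826.
p = a·p₁ + b·p₂ ≈ (0.705, -0.498, -0.505); φ = arcsin(p_z) ≈ -30.32°, λ = atan2(p_y, p_x) ≈ -35.26°.

≈ 30°S, 35°W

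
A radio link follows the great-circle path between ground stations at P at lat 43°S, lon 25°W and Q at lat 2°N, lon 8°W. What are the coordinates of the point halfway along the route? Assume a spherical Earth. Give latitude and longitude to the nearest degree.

≈ lat 21°S, lon 15°W

From cos δ = sin φ₁ sin φ₂ + cos φ₁ cos φ₂ cos Δλ, the central angle is δ ≈ 0.830 rad (47.5°).
Interpolate at f = 1/2 with slerp weights a = sin((1−f)δ)/sin δ ≈ 0.546, b = sin(fδ)/sin δ ≈ 0.546.
p = a·p₁ + b·p₂ ≈ (0.903, -0.245, -0.354); φ = arcsin(p_z) ≈ -20.70°, λ = atan2(p_y, p_x) ≈ -15.17°.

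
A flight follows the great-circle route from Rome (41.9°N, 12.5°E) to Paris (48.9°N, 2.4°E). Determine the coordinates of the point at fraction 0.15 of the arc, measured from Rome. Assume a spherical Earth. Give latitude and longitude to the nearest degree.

The haversine formula gives a central angle δ ≈ 0.174 rad (9.9°) between the endpoints.
Interpolate at f = 0.15 with slerp weights a = sin((1−f)δ)/sin δ ≈ 0.851, b = sin(fδ)/sin δ ≈ 0.151.
p = a·p₁ + b·p₂ ≈ (0.718, 0.141, 0.682); φ = arcsin(p_z) ≈ 43.00°, λ = atan2(p_y, p_x) ≈ 11.14°.

≈ 43°N, 11°E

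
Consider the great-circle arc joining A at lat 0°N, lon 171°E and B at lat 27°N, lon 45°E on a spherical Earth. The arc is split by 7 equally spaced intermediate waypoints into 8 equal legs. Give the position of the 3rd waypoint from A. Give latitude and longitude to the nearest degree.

The haversine formula gives a central angle δ ≈ 2.122 rad (121.6°) between the endpoints.
Interpolate at f = 3/8 with slerp weights a = sin((1−f)δ)/sin δ ≈ 1.139, b = sin(fδ)/sin δ ≈ 0.839.
p = a·p₁ + b·p₂ ≈ (-0.597, 0.707, 0.381); φ = arcsin(p_z) ≈ 22.38°, λ = atan2(p_y, p_x) ≈ 130.18°.

≈ lat 22°N, lon 130°E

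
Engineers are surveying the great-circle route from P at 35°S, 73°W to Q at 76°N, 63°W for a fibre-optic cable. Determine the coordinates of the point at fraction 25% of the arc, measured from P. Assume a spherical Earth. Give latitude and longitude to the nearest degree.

≈ 7°S, 72°W

Write both endpoints as unit vectors p₁, p₂ with components (cos φ cos λ, cos φ sin λ, sin φ).
The central angle between the endpoints is δ = arccos(p₁·p₂) ≈ 1.941 rad (111.2°).
Interpolate at f = 0.25 with slerp weights a = sin((1−f)δ)/sin δ ≈ 1.065, b = sin(fδ)/sin δ ≈ 0.500.
p = a·p₁ + b·p₂ ≈ (0.310, -0.942, -0.126); φ = arcsin(p_z) ≈ -7.23°, λ = atan2(p_y, p_x) ≈ -71.79°.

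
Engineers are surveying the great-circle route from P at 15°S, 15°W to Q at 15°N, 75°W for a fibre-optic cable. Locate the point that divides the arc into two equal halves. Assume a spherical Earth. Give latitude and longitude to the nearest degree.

≈ 0°N, 45°W

From cos δ = sin φ₁ sin φ₂ + cos φ₁ cos φ₂ cos Δλ, the central angle is δ ≈ 1.160 rad (66.5°).
Interpolate at f = 1/2 with slerp weights a = sin((1−f)δ)/sin δ ≈ 0.598, b = sin(fδ)/sin δ ≈ 0.598.
p = a·p₁ + b·p₂ ≈ (0.707, -0.707, 0.000); φ = arcsin(p_z) ≈ 0.00°, λ = atan2(p_y, p_x) ≈ -45.00°.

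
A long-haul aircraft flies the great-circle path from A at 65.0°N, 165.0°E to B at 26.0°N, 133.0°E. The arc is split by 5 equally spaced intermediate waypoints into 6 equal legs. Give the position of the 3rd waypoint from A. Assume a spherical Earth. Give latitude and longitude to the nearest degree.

≈ 46°N, 143°E

Convert each endpoint to a unit vector on the sphere (x = cos φ cos λ, y = cos φ sin λ, z = sin φ).
The central angle between the endpoints is δ = arccos(p₁·p₂) ≈ 0.768 rad (44.0°).
Interpolate at f = 3/6 with slerp weights a = sin((1−f)δ)/sin δ ≈ 0.539, b = sin(fδ)/sin δ ≈ 0.539.
p = a·p₁ + b·p₂ ≈ (-0.551, 0.413, 0.725); φ = arcsin(p_z) ≈ 46.48°, λ = atan2(p_y, p_x) ≈ 143.10°.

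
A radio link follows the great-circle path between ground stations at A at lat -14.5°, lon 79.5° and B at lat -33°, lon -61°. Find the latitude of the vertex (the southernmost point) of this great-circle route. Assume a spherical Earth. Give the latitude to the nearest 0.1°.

≈ -53.7°

The great circle lies in the plane with unit normal n̂ = (p₁ × p₂)/|p₁ × p₂|.
Here n̂_z ≈ -0.593; the vertex latitude is φ_max = arccos|n̂_z| ≈ 53.7°.
Check via Clairaut: cos φ_max = |cos φ₁| · sin C = cos(14.5°)·sin(142.3°) ≈ 0.593, again giving ≈ 53.7°.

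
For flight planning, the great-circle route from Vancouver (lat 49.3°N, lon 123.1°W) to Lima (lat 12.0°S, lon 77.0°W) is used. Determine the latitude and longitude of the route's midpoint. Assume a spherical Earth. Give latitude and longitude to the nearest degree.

From cos δ = sin φ₁ sin φ₂ + cos φ₁ cos φ₂ cos Δλ, the central angle is δ ≈ 1.282 rad (73.5°).
Interpolate at f = 1/2 with slerp weights a = sin((1−f)δ)/sin δ ≈ 0.624, b = sin(fδ)/sin δ ≈ 0.624.
p = a·p₁ + b·p₂ ≈ (-0.085, -0.935, 0.343); φ = arcsin(p_z) ≈ 20.08°, λ = atan2(p_y, p_x) ≈ -95.19°.

≈ lat 20°N, lon 95°W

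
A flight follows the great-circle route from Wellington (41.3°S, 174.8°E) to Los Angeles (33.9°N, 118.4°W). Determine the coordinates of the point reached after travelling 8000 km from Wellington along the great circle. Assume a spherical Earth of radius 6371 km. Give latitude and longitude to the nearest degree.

Convert each endpoint to a unit vector on the sphere (x = cos φ cos λ, y = cos φ sin λ, z = sin φ).
The central angle between the endpoints is δ = arccos(p₁·p₂) ≈ 1.694 rad (97.0°). The total great-circle distance is δ·R ≈ 1.694 × 6371 ≈ 10790 km, so the target fraction is f = 8000/10790 ≈ 0.741.
Interpolate at f ≈ 0.741 with slerp weights a = sin((1−f)δ)/sin δ ≈ 0.427, b = sin(fδ)/sin δ ≈ 0.958.
p = a·p₁ + b·p₂ ≈ (-0.698, -0.670, 0.252); φ = arcsin(p_z) ≈ 14.62°, λ = atan2(p_y, p_x) ≈ -136.15°.

≈ 15°N, 136°W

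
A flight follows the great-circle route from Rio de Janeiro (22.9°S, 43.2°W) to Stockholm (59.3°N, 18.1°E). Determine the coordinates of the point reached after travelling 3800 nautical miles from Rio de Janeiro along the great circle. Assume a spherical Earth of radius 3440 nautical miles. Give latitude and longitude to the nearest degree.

Convert each endpoint to a unit vector on the sphere (x = cos φ cos λ, y = cos φ sin λ, z = sin φ).
The central angle between the endpoints is δ = arccos(p₁·p₂) ≈ 1.680 rad (96.2°). The total great-circle distance is δ·R ≈ 1.680 × 3440 ≈ 5778 nmi, so the target fraction is f = 3800/5778 ≈ 0.658.
Interpolate at f ≈ 0.658 with slerp weights a = sin((1−f)δ)/sin δ ≈ 0.547, b = sin(fδ)/sin δ ≈ 0.899.
p = a·p₁ + b·p₂ ≈ (0.804, -0.203, 0.560); φ = arcsin(p_z) ≈ 34.04°, λ = atan2(p_y, p_x) ≈ -14.15°.

≈ (34°N, 14°W)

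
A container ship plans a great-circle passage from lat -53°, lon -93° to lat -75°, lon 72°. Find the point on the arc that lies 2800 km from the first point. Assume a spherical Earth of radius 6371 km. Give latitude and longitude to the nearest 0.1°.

The haversine formula gives a central angle δ ≈ 0.901 rad (51.6°) between the endpoints. The total great-circle distance is δ·R ≈ 0.901 × 6371 ≈ 5739 km, so the target fraction is f = 2800/5739 ≈ 0.488.
Interpolate at f ≈ 0.488 with slerp weights a = sin((1−f)δ)/sin δ ≈ 0.568, b = sin(fδ)/sin δ ≈ 0.543.
p = a·p₁ + b·p₂ ≈ (0.026, -0.208, -0.978); φ = arcsin(p_z) ≈ -77.92°, λ = atan2(p_y, p_x) ≈ -82.99°.

≈ lat -77.9°, lon -83.0°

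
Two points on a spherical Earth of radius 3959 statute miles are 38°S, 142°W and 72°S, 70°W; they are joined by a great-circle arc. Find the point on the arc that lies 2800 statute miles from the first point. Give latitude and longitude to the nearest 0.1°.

Write both endpoints as unit vectors p₁, p₂ with components (cos φ cos λ, cos φ sin λ, sin φ).
The central angle between the endpoints is δ = arccos(p₁·p₂) ≈ 0.849 rad (48.6°). The total great-circle distance is δ·R ≈ 0.849 × 3959 ≈ 3361 mi, so the target fraction is f = 2800/3361 ≈ 0.833.
Interpolate at f ≈ 0.833 with slerp weights a = sin((1−f)δ)/sin δ ≈ 0.188, b = sin(fδ)/sin δ ≈ 0.866.
p = a·p₁ + b·p₂ ≈ (-0.025, -0.343, -0.939); φ = arcsin(p_z) ≈ -69.90°, λ = atan2(p_y, p_x) ≈ -94.23°.

≈ 69.9°S, 94.2°W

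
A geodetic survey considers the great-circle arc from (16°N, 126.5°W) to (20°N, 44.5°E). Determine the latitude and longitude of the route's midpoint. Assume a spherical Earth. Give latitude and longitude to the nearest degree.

≈ (76°N, 49°W)

From cos δ = sin φ₁ sin φ₂ + cos φ₁ cos φ₂ cos Δλ, the central angle is δ ≈ 2.495 rad (142.9°).
Interpolate at f = 1/2 with slerp weights a = sin((1−f)δ)/sin δ ≈ 1.573, b = sin(fδ)/sin δ ≈ 1.573.
p = a·p₁ + b·p₂ ≈ (0.155, -0.179, 0.972); φ = arcsin(p_z) ≈ 76.29°, λ = atan2(p_y, p_x) ≈ -49.20°.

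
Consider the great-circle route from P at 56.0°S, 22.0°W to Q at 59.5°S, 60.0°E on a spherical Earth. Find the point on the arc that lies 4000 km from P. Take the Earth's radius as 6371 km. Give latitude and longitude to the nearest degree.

Convert each endpoint to a unit vector on the sphere (x = cos φ cos λ, y = cos φ sin λ, z = sin φ).
The central angle between the endpoints is δ = arccos(p₁·p₂) ≈ 0.717 rad (41.1°). The total great-circle distance is δ·R ≈ 0.717 × 6371 ≈ 4568 km, so the target fraction is f = 4000/4568 ≈ 0.876.
Interpolate at f ≈ 0.876 with slerp weights a = sin((1−f)δ)/sin δ ≈ 0.135, b = sin(fδ)/sin δ ≈ 0.894.
p = a·p₁ + b·p₂ ≈ (0.297, 0.365, -0.883); φ = arcsin(p_z) ≈ -61.95°, λ = atan2(p_y, p_x) ≈ 50.83°.

≈ 62°S, 51°E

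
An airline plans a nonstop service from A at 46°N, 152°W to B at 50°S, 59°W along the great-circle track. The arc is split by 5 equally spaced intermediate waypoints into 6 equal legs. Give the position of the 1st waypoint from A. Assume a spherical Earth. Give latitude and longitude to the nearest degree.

Write both endpoints as unit vectors p₁, p₂ with components (cos φ cos λ, cos φ sin λ, sin φ).
The central angle between the endpoints is δ = arccos(p₁·p₂) ≈ 2.183 rad (125.1°).
Interpolate at f = 1/6 with slerp weights a = sin((1−f)δ)/sin δ ≈ 1.184, b = sin(fδ)/sin δ ≈ 0.435.
p = a·p₁ + b·p₂ ≈ (-0.582, -0.626, 0.519); φ = arcsin(p_z) ≈ 31.26°, λ = atan2(p_y, p_x) ≈ -132.95°.

≈ 31°N, 133°W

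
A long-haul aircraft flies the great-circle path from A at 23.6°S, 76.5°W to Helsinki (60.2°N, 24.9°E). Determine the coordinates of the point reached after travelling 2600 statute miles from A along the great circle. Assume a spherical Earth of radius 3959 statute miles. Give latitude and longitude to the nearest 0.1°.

From cos δ = sin φ₁ sin φ₂ + cos φ₁ cos φ₂ cos Δλ, the central angle is δ ≈ 2.024 rad (115.9°). The total great-circle distance is δ·R ≈ 2.024 × 3959 ≈ 8011 mi, so the target fraction is f = 2600/8011 ≈ 0.325.
Interpolate at f ≈ 0.325 with slerp weights a = sin((1−f)δ)/sin δ ≈ 1.089, b = sin(fδ)/sin δ ≈ 0.679.
p = a·p₁ + b·p₂ ≈ (0.539, -0.828, 0.153); φ = arcsin(p_z) ≈ 8.81°, λ = atan2(p_y, p_x) ≈ -56.95°.

≈ 8.8°N, 56.9°W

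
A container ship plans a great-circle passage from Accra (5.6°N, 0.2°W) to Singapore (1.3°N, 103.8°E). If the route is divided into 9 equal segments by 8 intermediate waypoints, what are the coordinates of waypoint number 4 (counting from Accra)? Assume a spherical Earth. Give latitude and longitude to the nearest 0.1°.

Write both endpoints as unit vectors p₁, p₂ with components (cos φ cos λ, cos φ sin λ, sin φ).
The central angle between the endpoints is δ = arccos(p₁·p₂) ≈ 1.812 rad (103.8°).
Interpolate at f = 4/9 with slerp weights a = sin((1−f)δ)/sin δ ≈ 0.870, b = sin(fδ)/sin δ ≈ 0.742.
p = a·p₁ + b·p₂ ≈ (0.689, 0.718, 0.102); φ = arcsin(p_z) ≈ 5.84°, λ = atan2(p_y, p_x) ≈ 46.18°.

≈ 5.8°N, 46.2°E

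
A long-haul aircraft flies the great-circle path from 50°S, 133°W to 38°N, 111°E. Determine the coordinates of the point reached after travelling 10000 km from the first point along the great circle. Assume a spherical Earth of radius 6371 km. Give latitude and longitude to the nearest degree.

≈ 7°N, 145°E

Write both endpoints as unit vectors p₁, p₂ with components (cos φ cos λ, cos φ sin λ, sin φ).
The central angle between the endpoints is δ = arccos(p₁·p₂) ≈ 2.337 rad (133.9°). The total great-circle distance is δ·R ≈ 2.337 × 6371 ≈ 14891 km, so the target fraction is f = 10000/14891 ≈ 0.672.
Interpolate at f ≈ 0.672 with slerp weights a = sin((1−f)δ)/sin δ ≈ 0.964, b = sin(fδ)/sin δ ≈ 1.388.
p = a·p₁ + b·p₂ ≈ (-0.815, 0.568, 0.116); φ = arcsin(p_z) ≈ 6.67°, λ = atan2(p_y, p_x) ≈ 145.11°.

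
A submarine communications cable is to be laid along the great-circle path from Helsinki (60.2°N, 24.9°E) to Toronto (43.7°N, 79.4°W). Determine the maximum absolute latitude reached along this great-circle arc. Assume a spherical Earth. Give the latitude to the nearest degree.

≈ 66°N

The great circle lies in the plane with unit normal n̂ = (p₁ × p₂)/|p₁ × p₂|.
Here n̂_z ≈ -0.405; the vertex latitude is φ_max = arccos|n̂_z| ≈ 66.1°.
Check via Clairaut: cos φ_max = |cos φ₁| · sin C = cos(60.2°)·sin(54.6°) ≈ 0.405, again giving ≈ 66.1°.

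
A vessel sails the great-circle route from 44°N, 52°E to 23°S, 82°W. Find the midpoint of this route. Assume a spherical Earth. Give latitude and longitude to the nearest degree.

Write both endpoints as unit vectors p₁, p₂ with components (cos φ cos λ, cos φ sin λ, sin φ).
The central angle between the endpoints is δ = arccos(p₁·p₂) ≈ 2.391 rad (137.0°).
Interpolate at f = 1/2 with slerp weights a = sin((1−f)δ)/sin δ ≈ 1.364, b = sin(fδ)/sin δ ≈ 1.364.
p = a·p₁ + b·p₂ ≈ (0.779, -0.470, 0.415); φ = arcsin(p_z) ≈ 24.50°, λ = atan2(p_y, p_x) ≈ -31.12°.

≈ 24°N, 31°W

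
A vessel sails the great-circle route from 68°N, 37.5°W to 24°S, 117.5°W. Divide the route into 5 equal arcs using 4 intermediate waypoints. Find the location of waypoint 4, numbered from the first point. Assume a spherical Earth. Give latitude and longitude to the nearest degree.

≈ 4°S, 109°W

Write both endpoints as unit vectors p₁, p₂ with components (cos φ cos λ, cos φ sin λ, sin φ).
The central angle between the endpoints is δ = arccos(p₁·p₂) ≈ 1.894 rad (108.5°).
Interpolate at f = 4/5 with slerp weights a = sin((1−f)δ)/sin δ ≈ 0.390, b = sin(fδ)/sin δ ≈ 1.053.
p = a·p₁ + b·p₂ ≈ (-0.328, -0.942, -0.067); φ = arcsin(p_z) ≈ -3.82°, λ = atan2(p_y, p_x) ≈ -109.21°.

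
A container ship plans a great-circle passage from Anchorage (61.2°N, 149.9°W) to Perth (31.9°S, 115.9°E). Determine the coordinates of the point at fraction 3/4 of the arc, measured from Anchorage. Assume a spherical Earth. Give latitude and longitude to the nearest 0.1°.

≈ 6.1°S, 132.0°E

The haversine formula gives a central angle δ ≈ 2.086 rad (119.5°) between the endpoints.
Interpolate at f = 3/4 with slerp weights a = sin((1−f)δ)/sin δ ≈ 0.573, b = sin(fδ)/sin δ ≈ 1.149.
p = a·p₁ + b·p₂ ≈ (-0.665, 0.739, -0.106); φ = arcsin(p_z) ≈ -6.06°, λ = atan2(p_y, p_x) ≈ 131.96°.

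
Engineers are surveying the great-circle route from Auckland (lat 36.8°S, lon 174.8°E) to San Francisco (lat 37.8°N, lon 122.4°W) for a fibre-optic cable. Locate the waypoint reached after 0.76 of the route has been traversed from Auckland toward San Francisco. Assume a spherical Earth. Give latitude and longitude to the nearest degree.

≈ lat 21°N, lon 140°W

Write both endpoints as unit vectors p₁, p₂ with components (cos φ cos λ, cos φ sin λ, sin φ).
The central angle between the endpoints is δ = arccos(p₁·p₂) ≈ 1.649 rad (94.5°).
Interpolate at f = 0.76 with slerp weights a = sin((1−f)δ)/sin δ ≈ 0.387, b = sin(fδ)/sin δ ≈ 0.953.
p = a·p₁ + b·p₂ ≈ (-0.712, -0.608, 0.352); φ = arcsin(p_z) ≈ 20.63°, λ = atan2(p_y, p_x) ≈ -139.51°.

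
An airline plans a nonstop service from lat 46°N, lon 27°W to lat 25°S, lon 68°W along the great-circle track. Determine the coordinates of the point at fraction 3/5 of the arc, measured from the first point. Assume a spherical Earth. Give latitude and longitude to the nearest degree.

≈ lat 4°N, lon 54°W

From cos δ = sin φ₁ sin φ₂ + cos φ₁ cos φ₂ cos Δλ, the central angle is δ ≈ 1.399 rad (80.1°).
Interpolate at f = 3/5 with slerp weights a = sin((1−f)δ)/sin δ ≈ 0.539, b = sin(fδ)/sin δ ≈ 0.755.
p = a·p₁ + b·p₂ ≈ (0.590, -0.805, 0.068); φ = arcsin(p_z) ≈ 3.92°, λ = atan2(p_y, p_x) ≈ -53.75°.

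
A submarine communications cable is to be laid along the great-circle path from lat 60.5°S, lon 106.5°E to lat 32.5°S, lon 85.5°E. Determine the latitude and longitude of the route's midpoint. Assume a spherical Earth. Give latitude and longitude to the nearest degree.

Convert each endpoint to a unit vector on the sphere (x = cos φ cos λ, y = cos φ sin λ, z = sin φ).
The central angle between the endpoints is δ = arccos(p₁·p₂) ≈ 0.545 rad (31.2°).
Interpolate at f = 1/2 with slerp weights a = sin((1−f)δ)/sin δ ≈ 0.519, b = sin(fδ)/sin δ ≈ 0.519.
p = a·p₁ + b·p₂ ≈ (-0.038, 0.682, -0.731); φ = arcsin(p_z) ≈ -46.95°, λ = atan2(p_y, p_x) ≈ 93.21°.

≈ lat 47°S, lon 93°E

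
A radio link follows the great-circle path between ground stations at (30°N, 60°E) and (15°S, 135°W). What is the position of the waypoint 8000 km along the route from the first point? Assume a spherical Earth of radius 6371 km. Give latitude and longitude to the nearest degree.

Write both endpoints as unit vectors p₁, p₂ with components (cos φ cos λ, cos φ sin λ, sin φ).
The central angle between the endpoints is δ = arccos(p₁·p₂) ≈ 2.786 rad (159.6°). The total great-circle distance is δ·R ≈ 2.786 × 6371 ≈ 17749 km, so the target fraction is f = 8000/17749 ≈ 0.451.
Interpolate at f ≈ 0.451 with slerp weights a = sin((1−f)δ)/sin δ ≈ 2.870, b = sin(fδ)/sin δ ≈ 2.731.
p = a·p₁ + b·p₂ ≈ (-0.622, 0.287, 0.728); φ = arcsin(p_z) ≈ 46.73°, λ = atan2(p_y, p_x) ≈ 155.23°.

≈ (47°N, 155°E)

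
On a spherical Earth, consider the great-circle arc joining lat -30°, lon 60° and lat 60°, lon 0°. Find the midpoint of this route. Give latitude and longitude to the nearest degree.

≈ lat 17°, lon 39°

Convert each endpoint to a unit vector on the sphere (x = cos φ cos λ, y = cos φ sin λ, z = sin φ).
The central angle between the endpoints is δ = arccos(p₁·p₂) ≈ 1.789 rad (102.5°).
Interpolate at f = 1/2 with slerp weights a = sin((1−f)δ)/sin δ ≈ 0.799, b = sin(fδ)/sin δ ≈ 0.799.
p = a·p₁ + b·p₂ ≈ (0.745, 0.599, 0.292); φ = arcsin(p_z) ≈ 17.00°, λ = atan2(p_y, p_x) ≈ 38.79°.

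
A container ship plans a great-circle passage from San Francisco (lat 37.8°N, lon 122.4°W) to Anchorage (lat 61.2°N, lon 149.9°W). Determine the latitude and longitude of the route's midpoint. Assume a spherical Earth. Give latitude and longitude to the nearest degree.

Write both endpoints as unit vectors p₁, p₂ with components (cos φ cos λ, cos φ sin λ, sin φ).
The central angle between the endpoints is δ = arccos(p₁·p₂) ≈ 0.506 rad (29.0°).
Interpolate at f = 1/2 with slerp weights a = sin((1−f)δ)/sin δ ≈ 0.516, b = sin(fδ)/sin δ ≈ 0.516.
p = a·p₁ + b·p₂ ≈ (-0.434, -0.469, 0.769); φ = arcsin(p_z) ≈ 50.27°, λ = atan2(p_y, p_x) ≈ -132.75°.

≈ lat 50°N, lon 133°W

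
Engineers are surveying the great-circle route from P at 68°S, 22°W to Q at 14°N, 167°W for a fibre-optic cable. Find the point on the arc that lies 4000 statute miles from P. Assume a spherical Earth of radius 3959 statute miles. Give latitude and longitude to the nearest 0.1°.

≈ 47.2°S, 147.6°W

The haversine formula gives a central angle δ ≈ 2.120 rad (121.5°) between the endpoints. The total great-circle distance is δ·R ≈ 2.120 × 3959 ≈ 8393 mi, so the target fraction is f = 4000/8393 ≈ 0.477.
Interpolate at f ≈ 0.477 with slerp weights a = sin((1−f)δ)/sin δ ≈ 1.050, b = sin(fδ)/sin δ ≈ 0.993.
p = a·p₁ + b·p₂ ≈ (-0.574, -0.364, -0.733); φ = arcsin(p_z) ≈ -47.16°, λ = atan2(p_y, p_x) ≈ -147.62°.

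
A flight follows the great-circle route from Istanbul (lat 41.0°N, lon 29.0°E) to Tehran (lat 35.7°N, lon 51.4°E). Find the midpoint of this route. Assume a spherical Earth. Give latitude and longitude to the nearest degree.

≈ lat 39°N, lon 41°E

From cos δ = sin φ₁ sin φ₂ + cos φ₁ cos φ₂ cos Δλ, the central angle is δ ≈ 0.319 rad (18.3°).
Interpolate at f = 1/2 with slerp weights a = sin((1−f)δ)/sin δ ≈ 0.506, b = sin(fδ)/sin δ ≈ 0.506.
p = a·p₁ + b·p₂ ≈ (0.591, 0.507, 0.628); φ = arcsin(p_z) ≈ 38.89°, λ = atan2(p_y, p_x) ≈ 40.62°.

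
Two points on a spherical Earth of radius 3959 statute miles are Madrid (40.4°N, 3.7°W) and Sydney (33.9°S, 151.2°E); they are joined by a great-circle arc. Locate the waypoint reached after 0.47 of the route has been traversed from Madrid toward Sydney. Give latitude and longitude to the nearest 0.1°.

Convert each endpoint to a unit vector on the sphere (x = cos φ cos λ, y = cos φ sin λ, z = sin φ).
The central angle between the endpoints is δ = arccos(p₁·p₂) ≈ 2.776 rad (159.0°).
Interpolate at f = 0.47 with slerp weights a = sin((1−f)δ)/sin δ ≈ 2.783, b = sin(fδ)/sin δ ≈ 2.698.
p = a·p₁ + b·p₂ ≈ (0.152, 0.942, 0.299); φ = arcsin(p_z) ≈ 17.38°, λ = atan2(p_y, p_x) ≈ 80.82°.

≈ 17.4°N, 80.8°E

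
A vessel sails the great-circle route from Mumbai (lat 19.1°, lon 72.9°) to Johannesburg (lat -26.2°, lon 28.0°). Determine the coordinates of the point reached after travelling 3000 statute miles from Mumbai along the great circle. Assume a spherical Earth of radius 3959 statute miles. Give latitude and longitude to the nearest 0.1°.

Convert each endpoint to a unit vector on the sphere (x = cos φ cos λ, y = cos φ sin λ, z = sin φ).
The central angle between the endpoints is δ = arccos(p₁·p₂) ≈ 1.097 rad (62.9°). The total great-circle distance is δ·R ≈ 1.097 × 3959 ≈ 4344 mi, so the target fraction is f = 3000/4344 ≈ 0.691.
Interpolate at f ≈ 0.691 with slerp weights a = sin((1−f)δ)/sin δ ≈ 0.374, b = sin(fδ)/sin δ ≈ 0.772.
p = a·p₁ + b·p₂ ≈ (0.716, 0.663, -0.219); φ = arcsin(p_z) ≈ -12.62°, λ = atan2(p_y, p_x) ≈ 42.82°.

≈ lat -12.6°, lon 42.8°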